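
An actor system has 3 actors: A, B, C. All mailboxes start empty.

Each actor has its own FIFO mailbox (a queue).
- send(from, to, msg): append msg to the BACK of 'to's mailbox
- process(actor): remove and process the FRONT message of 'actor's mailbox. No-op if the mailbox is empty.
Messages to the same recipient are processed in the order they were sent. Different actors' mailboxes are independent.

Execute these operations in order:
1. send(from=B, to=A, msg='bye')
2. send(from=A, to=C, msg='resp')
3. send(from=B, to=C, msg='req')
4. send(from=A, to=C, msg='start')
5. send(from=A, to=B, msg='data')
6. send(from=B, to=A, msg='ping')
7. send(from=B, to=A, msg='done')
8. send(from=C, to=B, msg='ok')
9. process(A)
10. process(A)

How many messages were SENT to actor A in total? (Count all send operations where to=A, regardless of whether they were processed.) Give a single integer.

After 1 (send(from=B, to=A, msg='bye')): A:[bye] B:[] C:[]
After 2 (send(from=A, to=C, msg='resp')): A:[bye] B:[] C:[resp]
After 3 (send(from=B, to=C, msg='req')): A:[bye] B:[] C:[resp,req]
After 4 (send(from=A, to=C, msg='start')): A:[bye] B:[] C:[resp,req,start]
After 5 (send(from=A, to=B, msg='data')): A:[bye] B:[data] C:[resp,req,start]
After 6 (send(from=B, to=A, msg='ping')): A:[bye,ping] B:[data] C:[resp,req,start]
After 7 (send(from=B, to=A, msg='done')): A:[bye,ping,done] B:[data] C:[resp,req,start]
After 8 (send(from=C, to=B, msg='ok')): A:[bye,ping,done] B:[data,ok] C:[resp,req,start]
After 9 (process(A)): A:[ping,done] B:[data,ok] C:[resp,req,start]
After 10 (process(A)): A:[done] B:[data,ok] C:[resp,req,start]

Answer: 3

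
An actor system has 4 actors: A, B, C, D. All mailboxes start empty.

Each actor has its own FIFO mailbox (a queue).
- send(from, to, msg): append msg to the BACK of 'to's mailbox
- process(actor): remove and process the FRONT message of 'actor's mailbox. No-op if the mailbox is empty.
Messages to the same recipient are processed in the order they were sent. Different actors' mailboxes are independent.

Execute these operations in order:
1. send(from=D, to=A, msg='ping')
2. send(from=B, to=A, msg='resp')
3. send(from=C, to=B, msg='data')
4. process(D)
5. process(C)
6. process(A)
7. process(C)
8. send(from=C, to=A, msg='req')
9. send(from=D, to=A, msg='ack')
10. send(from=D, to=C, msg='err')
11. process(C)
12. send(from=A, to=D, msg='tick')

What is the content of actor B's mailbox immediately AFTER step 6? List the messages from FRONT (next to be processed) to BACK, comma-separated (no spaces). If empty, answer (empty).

After 1 (send(from=D, to=A, msg='ping')): A:[ping] B:[] C:[] D:[]
After 2 (send(from=B, to=A, msg='resp')): A:[ping,resp] B:[] C:[] D:[]
After 3 (send(from=C, to=B, msg='data')): A:[ping,resp] B:[data] C:[] D:[]
After 4 (process(D)): A:[ping,resp] B:[data] C:[] D:[]
After 5 (process(C)): A:[ping,resp] B:[data] C:[] D:[]
After 6 (process(A)): A:[resp] B:[data] C:[] D:[]

data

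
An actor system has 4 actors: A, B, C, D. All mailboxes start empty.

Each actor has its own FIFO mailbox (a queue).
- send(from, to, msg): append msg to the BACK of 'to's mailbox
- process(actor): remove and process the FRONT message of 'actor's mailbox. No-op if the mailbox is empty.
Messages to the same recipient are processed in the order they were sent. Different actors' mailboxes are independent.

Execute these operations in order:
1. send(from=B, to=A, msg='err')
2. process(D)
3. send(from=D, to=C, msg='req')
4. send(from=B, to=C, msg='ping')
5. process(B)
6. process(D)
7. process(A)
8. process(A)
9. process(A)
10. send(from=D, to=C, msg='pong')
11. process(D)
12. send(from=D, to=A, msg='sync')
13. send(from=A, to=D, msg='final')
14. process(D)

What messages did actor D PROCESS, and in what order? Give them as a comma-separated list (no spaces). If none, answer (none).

After 1 (send(from=B, to=A, msg='err')): A:[err] B:[] C:[] D:[]
After 2 (process(D)): A:[err] B:[] C:[] D:[]
After 3 (send(from=D, to=C, msg='req')): A:[err] B:[] C:[req] D:[]
After 4 (send(from=B, to=C, msg='ping')): A:[err] B:[] C:[req,ping] D:[]
After 5 (process(B)): A:[err] B:[] C:[req,ping] D:[]
After 6 (process(D)): A:[err] B:[] C:[req,ping] D:[]
After 7 (process(A)): A:[] B:[] C:[req,ping] D:[]
After 8 (process(A)): A:[] B:[] C:[req,ping] D:[]
After 9 (process(A)): A:[] B:[] C:[req,ping] D:[]
After 10 (send(from=D, to=C, msg='pong')): A:[] B:[] C:[req,ping,pong] D:[]
After 11 (process(D)): A:[] B:[] C:[req,ping,pong] D:[]
After 12 (send(from=D, to=A, msg='sync')): A:[sync] B:[] C:[req,ping,pong] D:[]
After 13 (send(from=A, to=D, msg='final')): A:[sync] B:[] C:[req,ping,pong] D:[final]
After 14 (process(D)): A:[sync] B:[] C:[req,ping,pong] D:[]

Answer: final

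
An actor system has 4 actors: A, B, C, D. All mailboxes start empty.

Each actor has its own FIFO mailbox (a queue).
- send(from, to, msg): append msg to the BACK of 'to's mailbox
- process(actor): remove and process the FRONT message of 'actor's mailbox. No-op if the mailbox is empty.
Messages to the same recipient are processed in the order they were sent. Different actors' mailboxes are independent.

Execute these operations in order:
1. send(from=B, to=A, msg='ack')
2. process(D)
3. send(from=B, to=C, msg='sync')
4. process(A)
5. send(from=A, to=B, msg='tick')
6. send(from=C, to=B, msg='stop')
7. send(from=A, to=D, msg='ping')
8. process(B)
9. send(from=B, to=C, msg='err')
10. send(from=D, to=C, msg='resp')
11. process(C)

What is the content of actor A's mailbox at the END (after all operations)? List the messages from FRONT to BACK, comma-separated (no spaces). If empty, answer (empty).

After 1 (send(from=B, to=A, msg='ack')): A:[ack] B:[] C:[] D:[]
After 2 (process(D)): A:[ack] B:[] C:[] D:[]
After 3 (send(from=B, to=C, msg='sync')): A:[ack] B:[] C:[sync] D:[]
After 4 (process(A)): A:[] B:[] C:[sync] D:[]
After 5 (send(from=A, to=B, msg='tick')): A:[] B:[tick] C:[sync] D:[]
After 6 (send(from=C, to=B, msg='stop')): A:[] B:[tick,stop] C:[sync] D:[]
After 7 (send(from=A, to=D, msg='ping')): A:[] B:[tick,stop] C:[sync] D:[ping]
After 8 (process(B)): A:[] B:[stop] C:[sync] D:[ping]
After 9 (send(from=B, to=C, msg='err')): A:[] B:[stop] C:[sync,err] D:[ping]
After 10 (send(from=D, to=C, msg='resp')): A:[] B:[stop] C:[sync,err,resp] D:[ping]
After 11 (process(C)): A:[] B:[stop] C:[err,resp] D:[ping]

Answer: (empty)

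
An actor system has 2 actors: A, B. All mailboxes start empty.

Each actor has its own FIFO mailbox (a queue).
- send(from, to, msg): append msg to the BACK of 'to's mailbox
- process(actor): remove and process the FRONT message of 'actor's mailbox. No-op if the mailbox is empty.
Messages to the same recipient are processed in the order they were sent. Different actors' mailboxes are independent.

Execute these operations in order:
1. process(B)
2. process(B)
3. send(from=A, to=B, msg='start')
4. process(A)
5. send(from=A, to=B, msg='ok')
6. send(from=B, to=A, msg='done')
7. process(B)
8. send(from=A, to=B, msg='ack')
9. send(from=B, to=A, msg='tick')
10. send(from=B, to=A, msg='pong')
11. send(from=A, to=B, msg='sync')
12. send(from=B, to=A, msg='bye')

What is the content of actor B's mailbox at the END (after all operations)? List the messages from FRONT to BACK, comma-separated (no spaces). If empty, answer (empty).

Answer: ok,ack,sync

Derivation:
After 1 (process(B)): A:[] B:[]
After 2 (process(B)): A:[] B:[]
After 3 (send(from=A, to=B, msg='start')): A:[] B:[start]
After 4 (process(A)): A:[] B:[start]
After 5 (send(from=A, to=B, msg='ok')): A:[] B:[start,ok]
After 6 (send(from=B, to=A, msg='done')): A:[done] B:[start,ok]
After 7 (process(B)): A:[done] B:[ok]
After 8 (send(from=A, to=B, msg='ack')): A:[done] B:[ok,ack]
After 9 (send(from=B, to=A, msg='tick')): A:[done,tick] B:[ok,ack]
After 10 (send(from=B, to=A, msg='pong')): A:[done,tick,pong] B:[ok,ack]
After 11 (send(from=A, to=B, msg='sync')): A:[done,tick,pong] B:[ok,ack,sync]
After 12 (send(from=B, to=A, msg='bye')): A:[done,tick,pong,bye] B:[ok,ack,sync]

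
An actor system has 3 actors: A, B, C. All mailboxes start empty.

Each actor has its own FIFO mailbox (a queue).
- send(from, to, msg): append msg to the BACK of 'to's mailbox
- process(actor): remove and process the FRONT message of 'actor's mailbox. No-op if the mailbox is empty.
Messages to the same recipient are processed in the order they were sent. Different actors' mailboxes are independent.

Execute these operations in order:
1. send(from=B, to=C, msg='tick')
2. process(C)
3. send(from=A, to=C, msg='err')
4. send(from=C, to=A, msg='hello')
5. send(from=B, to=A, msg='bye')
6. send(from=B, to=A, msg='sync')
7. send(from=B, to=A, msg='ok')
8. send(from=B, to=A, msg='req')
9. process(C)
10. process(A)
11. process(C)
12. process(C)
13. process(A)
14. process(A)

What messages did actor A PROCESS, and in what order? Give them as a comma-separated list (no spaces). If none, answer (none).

After 1 (send(from=B, to=C, msg='tick')): A:[] B:[] C:[tick]
After 2 (process(C)): A:[] B:[] C:[]
After 3 (send(from=A, to=C, msg='err')): A:[] B:[] C:[err]
After 4 (send(from=C, to=A, msg='hello')): A:[hello] B:[] C:[err]
After 5 (send(from=B, to=A, msg='bye')): A:[hello,bye] B:[] C:[err]
After 6 (send(from=B, to=A, msg='sync')): A:[hello,bye,sync] B:[] C:[err]
After 7 (send(from=B, to=A, msg='ok')): A:[hello,bye,sync,ok] B:[] C:[err]
After 8 (send(from=B, to=A, msg='req')): A:[hello,bye,sync,ok,req] B:[] C:[err]
After 9 (process(C)): A:[hello,bye,sync,ok,req] B:[] C:[]
After 10 (process(A)): A:[bye,sync,ok,req] B:[] C:[]
After 11 (process(C)): A:[bye,sync,ok,req] B:[] C:[]
After 12 (process(C)): A:[bye,sync,ok,req] B:[] C:[]
After 13 (process(A)): A:[sync,ok,req] B:[] C:[]
After 14 (process(A)): A:[ok,req] B:[] C:[]

Answer: hello,bye,sync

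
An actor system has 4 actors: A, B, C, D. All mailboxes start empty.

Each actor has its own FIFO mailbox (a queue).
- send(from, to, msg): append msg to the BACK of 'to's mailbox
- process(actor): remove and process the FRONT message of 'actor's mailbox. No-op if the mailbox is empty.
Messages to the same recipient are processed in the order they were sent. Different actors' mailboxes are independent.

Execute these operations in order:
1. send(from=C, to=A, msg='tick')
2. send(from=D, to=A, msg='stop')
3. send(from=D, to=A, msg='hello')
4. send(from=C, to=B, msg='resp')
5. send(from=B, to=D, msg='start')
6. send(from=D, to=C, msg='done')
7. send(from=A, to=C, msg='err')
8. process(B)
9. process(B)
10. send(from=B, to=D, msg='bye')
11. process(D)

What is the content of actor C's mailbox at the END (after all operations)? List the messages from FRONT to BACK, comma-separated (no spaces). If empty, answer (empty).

Answer: done,err

Derivation:
After 1 (send(from=C, to=A, msg='tick')): A:[tick] B:[] C:[] D:[]
After 2 (send(from=D, to=A, msg='stop')): A:[tick,stop] B:[] C:[] D:[]
After 3 (send(from=D, to=A, msg='hello')): A:[tick,stop,hello] B:[] C:[] D:[]
After 4 (send(from=C, to=B, msg='resp')): A:[tick,stop,hello] B:[resp] C:[] D:[]
After 5 (send(from=B, to=D, msg='start')): A:[tick,stop,hello] B:[resp] C:[] D:[start]
After 6 (send(from=D, to=C, msg='done')): A:[tick,stop,hello] B:[resp] C:[done] D:[start]
After 7 (send(from=A, to=C, msg='err')): A:[tick,stop,hello] B:[resp] C:[done,err] D:[start]
After 8 (process(B)): A:[tick,stop,hello] B:[] C:[done,err] D:[start]
After 9 (process(B)): A:[tick,stop,hello] B:[] C:[done,err] D:[start]
After 10 (send(from=B, to=D, msg='bye')): A:[tick,stop,hello] B:[] C:[done,err] D:[start,bye]
After 11 (process(D)): A:[tick,stop,hello] B:[] C:[done,err] D:[bye]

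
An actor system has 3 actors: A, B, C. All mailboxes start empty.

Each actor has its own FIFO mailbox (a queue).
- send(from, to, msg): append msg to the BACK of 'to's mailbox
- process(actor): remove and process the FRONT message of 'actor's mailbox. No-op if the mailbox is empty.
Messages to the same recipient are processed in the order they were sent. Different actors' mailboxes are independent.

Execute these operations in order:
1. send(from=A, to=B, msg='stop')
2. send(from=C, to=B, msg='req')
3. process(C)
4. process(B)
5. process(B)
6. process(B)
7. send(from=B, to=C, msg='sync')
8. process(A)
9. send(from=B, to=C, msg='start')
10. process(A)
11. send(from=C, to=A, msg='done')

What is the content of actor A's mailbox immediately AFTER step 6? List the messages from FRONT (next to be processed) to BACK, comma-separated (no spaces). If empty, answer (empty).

After 1 (send(from=A, to=B, msg='stop')): A:[] B:[stop] C:[]
After 2 (send(from=C, to=B, msg='req')): A:[] B:[stop,req] C:[]
After 3 (process(C)): A:[] B:[stop,req] C:[]
After 4 (process(B)): A:[] B:[req] C:[]
After 5 (process(B)): A:[] B:[] C:[]
After 6 (process(B)): A:[] B:[] C:[]

(empty)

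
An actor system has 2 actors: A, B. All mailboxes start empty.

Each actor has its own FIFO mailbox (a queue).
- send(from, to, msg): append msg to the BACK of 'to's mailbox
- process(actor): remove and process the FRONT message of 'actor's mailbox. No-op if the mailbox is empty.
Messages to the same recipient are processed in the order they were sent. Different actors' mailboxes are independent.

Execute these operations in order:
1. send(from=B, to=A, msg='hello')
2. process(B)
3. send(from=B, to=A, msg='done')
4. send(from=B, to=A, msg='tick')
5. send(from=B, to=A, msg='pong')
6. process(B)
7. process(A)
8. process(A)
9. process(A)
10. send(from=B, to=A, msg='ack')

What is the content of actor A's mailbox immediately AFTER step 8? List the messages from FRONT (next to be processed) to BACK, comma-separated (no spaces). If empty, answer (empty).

After 1 (send(from=B, to=A, msg='hello')): A:[hello] B:[]
After 2 (process(B)): A:[hello] B:[]
After 3 (send(from=B, to=A, msg='done')): A:[hello,done] B:[]
After 4 (send(from=B, to=A, msg='tick')): A:[hello,done,tick] B:[]
After 5 (send(from=B, to=A, msg='pong')): A:[hello,done,tick,pong] B:[]
After 6 (process(B)): A:[hello,done,tick,pong] B:[]
After 7 (process(A)): A:[done,tick,pong] B:[]
After 8 (process(A)): A:[tick,pong] B:[]

tick,pong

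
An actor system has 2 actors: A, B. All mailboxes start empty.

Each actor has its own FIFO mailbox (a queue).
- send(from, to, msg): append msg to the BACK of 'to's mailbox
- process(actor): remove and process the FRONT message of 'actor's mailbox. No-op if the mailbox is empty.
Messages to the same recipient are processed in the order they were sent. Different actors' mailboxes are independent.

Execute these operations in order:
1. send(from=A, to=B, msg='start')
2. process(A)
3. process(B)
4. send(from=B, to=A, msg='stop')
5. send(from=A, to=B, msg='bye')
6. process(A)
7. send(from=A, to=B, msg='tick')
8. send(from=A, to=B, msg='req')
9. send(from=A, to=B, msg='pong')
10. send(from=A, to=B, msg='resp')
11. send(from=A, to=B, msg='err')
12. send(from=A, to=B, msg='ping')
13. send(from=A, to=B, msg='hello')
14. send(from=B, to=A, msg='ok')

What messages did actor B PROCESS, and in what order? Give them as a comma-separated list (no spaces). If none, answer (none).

Answer: start

Derivation:
After 1 (send(from=A, to=B, msg='start')): A:[] B:[start]
After 2 (process(A)): A:[] B:[start]
After 3 (process(B)): A:[] B:[]
After 4 (send(from=B, to=A, msg='stop')): A:[stop] B:[]
After 5 (send(from=A, to=B, msg='bye')): A:[stop] B:[bye]
After 6 (process(A)): A:[] B:[bye]
After 7 (send(from=A, to=B, msg='tick')): A:[] B:[bye,tick]
After 8 (send(from=A, to=B, msg='req')): A:[] B:[bye,tick,req]
After 9 (send(from=A, to=B, msg='pong')): A:[] B:[bye,tick,req,pong]
After 10 (send(from=A, to=B, msg='resp')): A:[] B:[bye,tick,req,pong,resp]
After 11 (send(from=A, to=B, msg='err')): A:[] B:[bye,tick,req,pong,resp,err]
After 12 (send(from=A, to=B, msg='ping')): A:[] B:[bye,tick,req,pong,resp,err,ping]
After 13 (send(from=A, to=B, msg='hello')): A:[] B:[bye,tick,req,pong,resp,err,ping,hello]
After 14 (send(from=B, to=A, msg='ok')): A:[ok] B:[bye,tick,req,pong,resp,err,ping,hello]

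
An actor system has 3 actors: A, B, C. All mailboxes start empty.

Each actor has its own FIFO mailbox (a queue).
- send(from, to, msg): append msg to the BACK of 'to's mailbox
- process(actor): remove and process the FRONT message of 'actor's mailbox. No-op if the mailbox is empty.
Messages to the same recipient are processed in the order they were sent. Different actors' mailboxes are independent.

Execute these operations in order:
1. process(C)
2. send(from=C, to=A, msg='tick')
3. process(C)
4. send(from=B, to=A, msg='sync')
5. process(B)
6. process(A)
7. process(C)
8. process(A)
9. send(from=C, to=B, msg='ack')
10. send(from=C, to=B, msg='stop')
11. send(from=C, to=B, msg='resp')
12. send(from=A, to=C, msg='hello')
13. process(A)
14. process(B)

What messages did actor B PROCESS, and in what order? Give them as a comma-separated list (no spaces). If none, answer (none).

After 1 (process(C)): A:[] B:[] C:[]
After 2 (send(from=C, to=A, msg='tick')): A:[tick] B:[] C:[]
After 3 (process(C)): A:[tick] B:[] C:[]
After 4 (send(from=B, to=A, msg='sync')): A:[tick,sync] B:[] C:[]
After 5 (process(B)): A:[tick,sync] B:[] C:[]
After 6 (process(A)): A:[sync] B:[] C:[]
After 7 (process(C)): A:[sync] B:[] C:[]
After 8 (process(A)): A:[] B:[] C:[]
After 9 (send(from=C, to=B, msg='ack')): A:[] B:[ack] C:[]
After 10 (send(from=C, to=B, msg='stop')): A:[] B:[ack,stop] C:[]
After 11 (send(from=C, to=B, msg='resp')): A:[] B:[ack,stop,resp] C:[]
After 12 (send(from=A, to=C, msg='hello')): A:[] B:[ack,stop,resp] C:[hello]
After 13 (process(A)): A:[] B:[ack,stop,resp] C:[hello]
After 14 (process(B)): A:[] B:[stop,resp] C:[hello]

Answer: ack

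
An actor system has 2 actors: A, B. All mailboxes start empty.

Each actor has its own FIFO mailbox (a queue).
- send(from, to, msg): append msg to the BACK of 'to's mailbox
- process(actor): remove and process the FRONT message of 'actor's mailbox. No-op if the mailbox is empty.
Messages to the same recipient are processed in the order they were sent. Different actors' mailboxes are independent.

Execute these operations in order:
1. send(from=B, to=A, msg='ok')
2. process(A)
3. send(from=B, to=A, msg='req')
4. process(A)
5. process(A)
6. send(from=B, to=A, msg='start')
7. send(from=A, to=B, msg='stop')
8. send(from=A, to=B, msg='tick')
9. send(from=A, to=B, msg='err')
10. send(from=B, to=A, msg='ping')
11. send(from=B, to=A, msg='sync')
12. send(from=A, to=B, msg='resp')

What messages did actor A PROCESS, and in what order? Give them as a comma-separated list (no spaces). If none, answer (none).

After 1 (send(from=B, to=A, msg='ok')): A:[ok] B:[]
After 2 (process(A)): A:[] B:[]
After 3 (send(from=B, to=A, msg='req')): A:[req] B:[]
After 4 (process(A)): A:[] B:[]
After 5 (process(A)): A:[] B:[]
After 6 (send(from=B, to=A, msg='start')): A:[start] B:[]
After 7 (send(from=A, to=B, msg='stop')): A:[start] B:[stop]
After 8 (send(from=A, to=B, msg='tick')): A:[start] B:[stop,tick]
After 9 (send(from=A, to=B, msg='err')): A:[start] B:[stop,tick,err]
After 10 (send(from=B, to=A, msg='ping')): A:[start,ping] B:[stop,tick,err]
After 11 (send(from=B, to=A, msg='sync')): A:[start,ping,sync] B:[stop,tick,err]
After 12 (send(from=A, to=B, msg='resp')): A:[start,ping,sync] B:[stop,tick,err,resp]

Answer: ok,req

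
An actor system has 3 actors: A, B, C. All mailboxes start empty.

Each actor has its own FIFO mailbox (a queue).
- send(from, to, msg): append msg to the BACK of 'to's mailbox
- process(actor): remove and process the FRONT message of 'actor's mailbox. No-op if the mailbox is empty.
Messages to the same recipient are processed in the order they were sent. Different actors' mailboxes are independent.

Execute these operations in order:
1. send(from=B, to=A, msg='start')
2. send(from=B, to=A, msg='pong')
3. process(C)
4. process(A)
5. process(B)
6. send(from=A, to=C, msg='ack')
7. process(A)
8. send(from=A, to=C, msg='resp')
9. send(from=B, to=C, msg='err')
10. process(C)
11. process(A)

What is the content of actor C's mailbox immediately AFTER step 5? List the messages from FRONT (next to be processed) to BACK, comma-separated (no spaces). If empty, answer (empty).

After 1 (send(from=B, to=A, msg='start')): A:[start] B:[] C:[]
After 2 (send(from=B, to=A, msg='pong')): A:[start,pong] B:[] C:[]
After 3 (process(C)): A:[start,pong] B:[] C:[]
After 4 (process(A)): A:[pong] B:[] C:[]
After 5 (process(B)): A:[pong] B:[] C:[]

(empty)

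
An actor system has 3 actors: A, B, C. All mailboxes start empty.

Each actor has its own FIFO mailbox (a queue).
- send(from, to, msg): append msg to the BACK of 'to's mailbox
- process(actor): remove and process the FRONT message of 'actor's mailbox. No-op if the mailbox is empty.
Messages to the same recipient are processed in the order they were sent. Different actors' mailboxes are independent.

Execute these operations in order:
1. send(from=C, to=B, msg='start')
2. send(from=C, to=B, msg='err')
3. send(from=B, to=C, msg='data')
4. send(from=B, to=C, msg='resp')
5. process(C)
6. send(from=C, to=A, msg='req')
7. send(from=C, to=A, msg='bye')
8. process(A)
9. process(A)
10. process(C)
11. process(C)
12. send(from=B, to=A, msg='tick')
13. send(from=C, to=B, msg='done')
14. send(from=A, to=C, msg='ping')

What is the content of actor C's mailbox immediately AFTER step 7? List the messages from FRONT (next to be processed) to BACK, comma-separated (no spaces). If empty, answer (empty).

After 1 (send(from=C, to=B, msg='start')): A:[] B:[start] C:[]
After 2 (send(from=C, to=B, msg='err')): A:[] B:[start,err] C:[]
After 3 (send(from=B, to=C, msg='data')): A:[] B:[start,err] C:[data]
After 4 (send(from=B, to=C, msg='resp')): A:[] B:[start,err] C:[data,resp]
After 5 (process(C)): A:[] B:[start,err] C:[resp]
After 6 (send(from=C, to=A, msg='req')): A:[req] B:[start,err] C:[resp]
After 7 (send(from=C, to=A, msg='bye')): A:[req,bye] B:[start,err] C:[resp]

resp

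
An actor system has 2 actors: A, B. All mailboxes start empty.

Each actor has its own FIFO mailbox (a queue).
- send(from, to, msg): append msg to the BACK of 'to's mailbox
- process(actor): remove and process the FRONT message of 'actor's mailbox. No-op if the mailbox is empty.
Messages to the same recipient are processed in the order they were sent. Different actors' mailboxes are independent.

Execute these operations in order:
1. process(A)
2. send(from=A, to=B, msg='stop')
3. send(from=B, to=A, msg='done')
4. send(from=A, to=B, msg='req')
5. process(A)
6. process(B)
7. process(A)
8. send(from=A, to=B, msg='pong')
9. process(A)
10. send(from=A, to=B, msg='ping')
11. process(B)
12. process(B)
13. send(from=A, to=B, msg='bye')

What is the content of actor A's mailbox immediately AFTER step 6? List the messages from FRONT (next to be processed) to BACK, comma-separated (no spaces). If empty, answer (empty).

After 1 (process(A)): A:[] B:[]
After 2 (send(from=A, to=B, msg='stop')): A:[] B:[stop]
After 3 (send(from=B, to=A, msg='done')): A:[done] B:[stop]
After 4 (send(from=A, to=B, msg='req')): A:[done] B:[stop,req]
After 5 (process(A)): A:[] B:[stop,req]
After 6 (process(B)): A:[] B:[req]

(empty)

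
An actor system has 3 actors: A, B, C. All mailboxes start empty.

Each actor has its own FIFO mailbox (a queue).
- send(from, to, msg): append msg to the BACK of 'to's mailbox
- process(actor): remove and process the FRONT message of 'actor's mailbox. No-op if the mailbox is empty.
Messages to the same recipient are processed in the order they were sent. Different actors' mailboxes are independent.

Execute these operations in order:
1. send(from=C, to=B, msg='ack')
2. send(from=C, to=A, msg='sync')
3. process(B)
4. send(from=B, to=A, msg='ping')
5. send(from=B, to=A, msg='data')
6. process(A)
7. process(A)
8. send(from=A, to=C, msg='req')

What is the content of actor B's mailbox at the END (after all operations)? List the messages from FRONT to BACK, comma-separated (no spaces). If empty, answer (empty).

Answer: (empty)

Derivation:
After 1 (send(from=C, to=B, msg='ack')): A:[] B:[ack] C:[]
After 2 (send(from=C, to=A, msg='sync')): A:[sync] B:[ack] C:[]
After 3 (process(B)): A:[sync] B:[] C:[]
After 4 (send(from=B, to=A, msg='ping')): A:[sync,ping] B:[] C:[]
After 5 (send(from=B, to=A, msg='data')): A:[sync,ping,data] B:[] C:[]
After 6 (process(A)): A:[ping,data] B:[] C:[]
After 7 (process(A)): A:[data] B:[] C:[]
After 8 (send(from=A, to=C, msg='req')): A:[data] B:[] C:[req]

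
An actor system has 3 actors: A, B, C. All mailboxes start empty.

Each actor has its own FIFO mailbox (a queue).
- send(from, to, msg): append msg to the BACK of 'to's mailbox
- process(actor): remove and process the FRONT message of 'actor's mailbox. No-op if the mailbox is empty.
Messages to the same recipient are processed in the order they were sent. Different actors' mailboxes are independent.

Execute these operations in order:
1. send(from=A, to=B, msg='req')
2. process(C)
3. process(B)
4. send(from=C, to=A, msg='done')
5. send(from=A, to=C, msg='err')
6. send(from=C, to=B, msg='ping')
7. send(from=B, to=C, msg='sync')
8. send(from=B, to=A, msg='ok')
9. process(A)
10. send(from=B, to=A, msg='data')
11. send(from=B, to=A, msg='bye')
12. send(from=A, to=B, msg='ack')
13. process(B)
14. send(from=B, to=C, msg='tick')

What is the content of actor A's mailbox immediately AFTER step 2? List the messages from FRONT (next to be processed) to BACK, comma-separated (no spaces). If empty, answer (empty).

After 1 (send(from=A, to=B, msg='req')): A:[] B:[req] C:[]
After 2 (process(C)): A:[] B:[req] C:[]

(empty)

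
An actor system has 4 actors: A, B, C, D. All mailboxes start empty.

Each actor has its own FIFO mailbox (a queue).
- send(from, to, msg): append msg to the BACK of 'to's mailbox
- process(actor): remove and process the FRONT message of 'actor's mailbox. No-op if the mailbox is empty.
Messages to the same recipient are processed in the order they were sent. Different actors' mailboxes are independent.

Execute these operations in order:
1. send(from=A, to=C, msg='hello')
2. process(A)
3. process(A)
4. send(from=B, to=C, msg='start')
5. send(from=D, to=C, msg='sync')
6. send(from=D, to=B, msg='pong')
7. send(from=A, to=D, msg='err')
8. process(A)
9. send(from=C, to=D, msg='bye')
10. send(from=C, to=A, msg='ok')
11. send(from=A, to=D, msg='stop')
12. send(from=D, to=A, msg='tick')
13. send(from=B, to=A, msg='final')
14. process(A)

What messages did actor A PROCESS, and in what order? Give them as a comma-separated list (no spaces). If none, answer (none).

Answer: ok

Derivation:
After 1 (send(from=A, to=C, msg='hello')): A:[] B:[] C:[hello] D:[]
After 2 (process(A)): A:[] B:[] C:[hello] D:[]
After 3 (process(A)): A:[] B:[] C:[hello] D:[]
After 4 (send(from=B, to=C, msg='start')): A:[] B:[] C:[hello,start] D:[]
After 5 (send(from=D, to=C, msg='sync')): A:[] B:[] C:[hello,start,sync] D:[]
After 6 (send(from=D, to=B, msg='pong')): A:[] B:[pong] C:[hello,start,sync] D:[]
After 7 (send(from=A, to=D, msg='err')): A:[] B:[pong] C:[hello,start,sync] D:[err]
After 8 (process(A)): A:[] B:[pong] C:[hello,start,sync] D:[err]
After 9 (send(from=C, to=D, msg='bye')): A:[] B:[pong] C:[hello,start,sync] D:[err,bye]
After 10 (send(from=C, to=A, msg='ok')): A:[ok] B:[pong] C:[hello,start,sync] D:[err,bye]
After 11 (send(from=A, to=D, msg='stop')): A:[ok] B:[pong] C:[hello,start,sync] D:[err,bye,stop]
After 12 (send(from=D, to=A, msg='tick')): A:[ok,tick] B:[pong] C:[hello,start,sync] D:[err,bye,stop]
After 13 (send(from=B, to=A, msg='final')): A:[ok,tick,final] B:[pong] C:[hello,start,sync] D:[err,bye,stop]
After 14 (process(A)): A:[tick,final] B:[pong] C:[hello,start,sync] D:[err,bye,stop]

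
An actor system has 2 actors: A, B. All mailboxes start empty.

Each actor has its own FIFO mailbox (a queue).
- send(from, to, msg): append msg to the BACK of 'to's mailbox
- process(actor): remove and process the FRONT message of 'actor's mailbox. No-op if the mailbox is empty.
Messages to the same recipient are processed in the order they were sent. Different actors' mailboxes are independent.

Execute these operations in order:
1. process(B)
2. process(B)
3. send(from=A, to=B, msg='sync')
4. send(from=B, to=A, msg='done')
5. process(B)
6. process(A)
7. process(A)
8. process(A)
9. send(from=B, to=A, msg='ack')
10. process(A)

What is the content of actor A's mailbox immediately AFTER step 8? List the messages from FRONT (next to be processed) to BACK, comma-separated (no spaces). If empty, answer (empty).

After 1 (process(B)): A:[] B:[]
After 2 (process(B)): A:[] B:[]
After 3 (send(from=A, to=B, msg='sync')): A:[] B:[sync]
After 4 (send(from=B, to=A, msg='done')): A:[done] B:[sync]
After 5 (process(B)): A:[done] B:[]
After 6 (process(A)): A:[] B:[]
After 7 (process(A)): A:[] B:[]
After 8 (process(A)): A:[] B:[]

(empty)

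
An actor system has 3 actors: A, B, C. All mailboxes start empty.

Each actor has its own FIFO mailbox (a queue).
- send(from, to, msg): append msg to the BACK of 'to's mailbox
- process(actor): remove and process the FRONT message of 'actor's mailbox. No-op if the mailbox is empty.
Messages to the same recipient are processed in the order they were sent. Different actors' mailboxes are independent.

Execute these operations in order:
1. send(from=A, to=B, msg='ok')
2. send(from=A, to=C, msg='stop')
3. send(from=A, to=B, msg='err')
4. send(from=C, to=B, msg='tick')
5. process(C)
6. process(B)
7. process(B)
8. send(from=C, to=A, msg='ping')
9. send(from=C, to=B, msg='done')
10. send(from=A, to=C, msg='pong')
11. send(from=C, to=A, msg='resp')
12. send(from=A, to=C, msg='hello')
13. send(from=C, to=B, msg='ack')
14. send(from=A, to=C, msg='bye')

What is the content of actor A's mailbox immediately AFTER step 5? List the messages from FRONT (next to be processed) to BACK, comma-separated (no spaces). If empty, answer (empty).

After 1 (send(from=A, to=B, msg='ok')): A:[] B:[ok] C:[]
After 2 (send(from=A, to=C, msg='stop')): A:[] B:[ok] C:[stop]
After 3 (send(from=A, to=B, msg='err')): A:[] B:[ok,err] C:[stop]
After 4 (send(from=C, to=B, msg='tick')): A:[] B:[ok,err,tick] C:[stop]
After 5 (process(C)): A:[] B:[ok,err,tick] C:[]

(empty)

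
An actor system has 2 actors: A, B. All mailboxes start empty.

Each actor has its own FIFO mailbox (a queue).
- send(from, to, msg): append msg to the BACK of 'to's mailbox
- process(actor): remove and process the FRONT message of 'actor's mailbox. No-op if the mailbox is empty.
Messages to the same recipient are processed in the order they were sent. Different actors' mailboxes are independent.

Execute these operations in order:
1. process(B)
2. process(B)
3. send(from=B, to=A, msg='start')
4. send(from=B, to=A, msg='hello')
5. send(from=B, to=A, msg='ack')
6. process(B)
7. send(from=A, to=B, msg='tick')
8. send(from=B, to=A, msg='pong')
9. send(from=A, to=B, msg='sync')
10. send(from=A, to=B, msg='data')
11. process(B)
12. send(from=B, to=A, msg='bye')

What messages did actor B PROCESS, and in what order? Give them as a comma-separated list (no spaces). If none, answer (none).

Answer: tick

Derivation:
After 1 (process(B)): A:[] B:[]
After 2 (process(B)): A:[] B:[]
After 3 (send(from=B, to=A, msg='start')): A:[start] B:[]
After 4 (send(from=B, to=A, msg='hello')): A:[start,hello] B:[]
After 5 (send(from=B, to=A, msg='ack')): A:[start,hello,ack] B:[]
After 6 (process(B)): A:[start,hello,ack] B:[]
After 7 (send(from=A, to=B, msg='tick')): A:[start,hello,ack] B:[tick]
After 8 (send(from=B, to=A, msg='pong')): A:[start,hello,ack,pong] B:[tick]
After 9 (send(from=A, to=B, msg='sync')): A:[start,hello,ack,pong] B:[tick,sync]
After 10 (send(from=A, to=B, msg='data')): A:[start,hello,ack,pong] B:[tick,sync,data]
After 11 (process(B)): A:[start,hello,ack,pong] B:[sync,data]
After 12 (send(from=B, to=A, msg='bye')): A:[start,hello,ack,pong,bye] B:[sync,data]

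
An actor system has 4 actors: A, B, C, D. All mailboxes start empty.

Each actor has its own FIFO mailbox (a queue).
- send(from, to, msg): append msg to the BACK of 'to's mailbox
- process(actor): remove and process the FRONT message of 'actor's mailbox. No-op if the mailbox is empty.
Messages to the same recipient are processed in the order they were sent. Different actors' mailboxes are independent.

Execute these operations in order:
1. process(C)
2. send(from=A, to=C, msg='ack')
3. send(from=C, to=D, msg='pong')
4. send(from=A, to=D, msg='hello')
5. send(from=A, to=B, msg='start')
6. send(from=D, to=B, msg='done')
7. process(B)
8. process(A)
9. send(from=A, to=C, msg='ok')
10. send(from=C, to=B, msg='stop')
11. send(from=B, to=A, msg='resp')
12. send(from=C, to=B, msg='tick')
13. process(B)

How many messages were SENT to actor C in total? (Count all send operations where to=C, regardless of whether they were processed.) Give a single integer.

Answer: 2

Derivation:
After 1 (process(C)): A:[] B:[] C:[] D:[]
After 2 (send(from=A, to=C, msg='ack')): A:[] B:[] C:[ack] D:[]
After 3 (send(from=C, to=D, msg='pong')): A:[] B:[] C:[ack] D:[pong]
After 4 (send(from=A, to=D, msg='hello')): A:[] B:[] C:[ack] D:[pong,hello]
After 5 (send(from=A, to=B, msg='start')): A:[] B:[start] C:[ack] D:[pong,hello]
After 6 (send(from=D, to=B, msg='done')): A:[] B:[start,done] C:[ack] D:[pong,hello]
After 7 (process(B)): A:[] B:[done] C:[ack] D:[pong,hello]
After 8 (process(A)): A:[] B:[done] C:[ack] D:[pong,hello]
After 9 (send(from=A, to=C, msg='ok')): A:[] B:[done] C:[ack,ok] D:[pong,hello]
After 10 (send(from=C, to=B, msg='stop')): A:[] B:[done,stop] C:[ack,ok] D:[pong,hello]
After 11 (send(from=B, to=A, msg='resp')): A:[resp] B:[done,stop] C:[ack,ok] D:[pong,hello]
After 12 (send(from=C, to=B, msg='tick')): A:[resp] B:[done,stop,tick] C:[ack,ok] D:[pong,hello]
After 13 (process(B)): A:[resp] B:[stop,tick] C:[ack,ok] D:[pong,hello]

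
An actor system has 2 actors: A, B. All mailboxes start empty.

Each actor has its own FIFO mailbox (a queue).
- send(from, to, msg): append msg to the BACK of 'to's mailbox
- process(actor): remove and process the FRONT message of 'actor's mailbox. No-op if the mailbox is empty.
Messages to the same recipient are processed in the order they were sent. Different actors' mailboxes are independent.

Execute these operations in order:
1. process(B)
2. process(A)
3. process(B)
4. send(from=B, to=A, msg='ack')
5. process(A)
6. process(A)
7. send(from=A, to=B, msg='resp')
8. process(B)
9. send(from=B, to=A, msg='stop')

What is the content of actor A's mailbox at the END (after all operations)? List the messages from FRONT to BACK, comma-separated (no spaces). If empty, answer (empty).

After 1 (process(B)): A:[] B:[]
After 2 (process(A)): A:[] B:[]
After 3 (process(B)): A:[] B:[]
After 4 (send(from=B, to=A, msg='ack')): A:[ack] B:[]
After 5 (process(A)): A:[] B:[]
After 6 (process(A)): A:[] B:[]
After 7 (send(from=A, to=B, msg='resp')): A:[] B:[resp]
After 8 (process(B)): A:[] B:[]
After 9 (send(from=B, to=A, msg='stop')): A:[stop] B:[]

Answer: stop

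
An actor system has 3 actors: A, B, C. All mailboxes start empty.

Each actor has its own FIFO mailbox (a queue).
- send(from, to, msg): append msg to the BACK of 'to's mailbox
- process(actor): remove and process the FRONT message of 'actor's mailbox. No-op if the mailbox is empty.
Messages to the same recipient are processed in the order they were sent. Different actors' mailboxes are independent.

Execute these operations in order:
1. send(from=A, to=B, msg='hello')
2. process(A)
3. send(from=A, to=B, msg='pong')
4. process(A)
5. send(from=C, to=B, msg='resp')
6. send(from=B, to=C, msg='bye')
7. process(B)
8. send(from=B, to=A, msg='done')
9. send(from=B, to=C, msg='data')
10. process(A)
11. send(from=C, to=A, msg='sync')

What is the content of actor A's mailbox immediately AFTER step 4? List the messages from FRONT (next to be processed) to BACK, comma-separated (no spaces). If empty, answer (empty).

After 1 (send(from=A, to=B, msg='hello')): A:[] B:[hello] C:[]
After 2 (process(A)): A:[] B:[hello] C:[]
After 3 (send(from=A, to=B, msg='pong')): A:[] B:[hello,pong] C:[]
After 4 (process(A)): A:[] B:[hello,pong] C:[]

(empty)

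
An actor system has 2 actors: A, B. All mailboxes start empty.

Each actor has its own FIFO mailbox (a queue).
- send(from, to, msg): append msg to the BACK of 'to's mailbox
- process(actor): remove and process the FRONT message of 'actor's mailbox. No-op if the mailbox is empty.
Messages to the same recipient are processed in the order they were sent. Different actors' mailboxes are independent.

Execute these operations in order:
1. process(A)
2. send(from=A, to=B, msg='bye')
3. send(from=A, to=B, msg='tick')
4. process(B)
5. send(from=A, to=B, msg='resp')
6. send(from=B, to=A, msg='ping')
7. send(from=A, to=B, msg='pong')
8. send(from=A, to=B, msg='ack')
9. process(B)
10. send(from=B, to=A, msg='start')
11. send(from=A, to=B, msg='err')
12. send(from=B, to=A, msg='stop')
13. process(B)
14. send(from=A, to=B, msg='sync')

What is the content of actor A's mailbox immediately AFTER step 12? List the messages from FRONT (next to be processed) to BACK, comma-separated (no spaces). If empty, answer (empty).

After 1 (process(A)): A:[] B:[]
After 2 (send(from=A, to=B, msg='bye')): A:[] B:[bye]
After 3 (send(from=A, to=B, msg='tick')): A:[] B:[bye,tick]
After 4 (process(B)): A:[] B:[tick]
After 5 (send(from=A, to=B, msg='resp')): A:[] B:[tick,resp]
After 6 (send(from=B, to=A, msg='ping')): A:[ping] B:[tick,resp]
After 7 (send(from=A, to=B, msg='pong')): A:[ping] B:[tick,resp,pong]
After 8 (send(from=A, to=B, msg='ack')): A:[ping] B:[tick,resp,pong,ack]
After 9 (process(B)): A:[ping] B:[resp,pong,ack]
After 10 (send(from=B, to=A, msg='start')): A:[ping,start] B:[resp,pong,ack]
After 11 (send(from=A, to=B, msg='err')): A:[ping,start] B:[resp,pong,ack,err]
After 12 (send(from=B, to=A, msg='stop')): A:[ping,start,stop] B:[resp,pong,ack,err]

ping,start,stop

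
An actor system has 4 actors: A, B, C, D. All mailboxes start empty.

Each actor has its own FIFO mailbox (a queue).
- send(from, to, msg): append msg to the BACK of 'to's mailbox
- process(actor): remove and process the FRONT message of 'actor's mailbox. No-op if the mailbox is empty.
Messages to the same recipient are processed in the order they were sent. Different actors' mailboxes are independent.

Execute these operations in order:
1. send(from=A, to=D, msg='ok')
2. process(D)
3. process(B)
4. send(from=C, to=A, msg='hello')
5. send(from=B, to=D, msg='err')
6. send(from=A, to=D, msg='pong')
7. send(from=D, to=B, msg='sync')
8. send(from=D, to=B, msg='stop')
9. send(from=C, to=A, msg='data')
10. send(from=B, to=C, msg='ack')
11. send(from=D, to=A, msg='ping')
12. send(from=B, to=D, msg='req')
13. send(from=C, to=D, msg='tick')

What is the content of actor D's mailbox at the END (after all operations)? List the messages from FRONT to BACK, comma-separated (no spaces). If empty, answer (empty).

Answer: err,pong,req,tick

Derivation:
After 1 (send(from=A, to=D, msg='ok')): A:[] B:[] C:[] D:[ok]
After 2 (process(D)): A:[] B:[] C:[] D:[]
After 3 (process(B)): A:[] B:[] C:[] D:[]
After 4 (send(from=C, to=A, msg='hello')): A:[hello] B:[] C:[] D:[]
After 5 (send(from=B, to=D, msg='err')): A:[hello] B:[] C:[] D:[err]
After 6 (send(from=A, to=D, msg='pong')): A:[hello] B:[] C:[] D:[err,pong]
After 7 (send(from=D, to=B, msg='sync')): A:[hello] B:[sync] C:[] D:[err,pong]
After 8 (send(from=D, to=B, msg='stop')): A:[hello] B:[sync,stop] C:[] D:[err,pong]
After 9 (send(from=C, to=A, msg='data')): A:[hello,data] B:[sync,stop] C:[] D:[err,pong]
After 10 (send(from=B, to=C, msg='ack')): A:[hello,data] B:[sync,stop] C:[ack] D:[err,pong]
After 11 (send(from=D, to=A, msg='ping')): A:[hello,data,ping] B:[sync,stop] C:[ack] D:[err,pong]
After 12 (send(from=B, to=D, msg='req')): A:[hello,data,ping] B:[sync,stop] C:[ack] D:[err,pong,req]
After 13 (send(from=C, to=D, msg='tick')): A:[hello,data,ping] B:[sync,stop] C:[ack] D:[err,pong,req,tick]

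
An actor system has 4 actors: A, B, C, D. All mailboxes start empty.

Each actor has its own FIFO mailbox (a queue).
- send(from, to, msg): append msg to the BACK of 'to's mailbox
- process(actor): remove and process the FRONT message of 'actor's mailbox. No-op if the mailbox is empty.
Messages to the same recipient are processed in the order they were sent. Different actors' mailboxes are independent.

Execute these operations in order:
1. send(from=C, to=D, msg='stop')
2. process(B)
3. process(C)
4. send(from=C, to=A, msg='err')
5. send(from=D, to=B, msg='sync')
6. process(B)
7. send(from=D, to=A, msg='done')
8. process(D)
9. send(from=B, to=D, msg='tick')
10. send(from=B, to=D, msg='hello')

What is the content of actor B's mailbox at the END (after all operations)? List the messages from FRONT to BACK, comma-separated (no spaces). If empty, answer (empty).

After 1 (send(from=C, to=D, msg='stop')): A:[] B:[] C:[] D:[stop]
After 2 (process(B)): A:[] B:[] C:[] D:[stop]
After 3 (process(C)): A:[] B:[] C:[] D:[stop]
After 4 (send(from=C, to=A, msg='err')): A:[err] B:[] C:[] D:[stop]
After 5 (send(from=D, to=B, msg='sync')): A:[err] B:[sync] C:[] D:[stop]
After 6 (process(B)): A:[err] B:[] C:[] D:[stop]
After 7 (send(from=D, to=A, msg='done')): A:[err,done] B:[] C:[] D:[stop]
After 8 (process(D)): A:[err,done] B:[] C:[] D:[]
After 9 (send(from=B, to=D, msg='tick')): A:[err,done] B:[] C:[] D:[tick]
After 10 (send(from=B, to=D, msg='hello')): A:[err,done] B:[] C:[] D:[tick,hello]

Answer: (empty)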